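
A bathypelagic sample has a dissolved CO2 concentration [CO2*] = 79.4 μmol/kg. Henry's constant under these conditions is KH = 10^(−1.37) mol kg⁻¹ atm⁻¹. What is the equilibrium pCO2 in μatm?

KH = 10^(−1.37) = 4.266×10^-2 mol kg⁻¹ atm⁻¹
pCO2 = [CO2*]/KH = 79.4×10^-6 / 4.266×10^-2 = 1.86×10^-3 atm = 1860 μatm

pCO2 = 1860 μatm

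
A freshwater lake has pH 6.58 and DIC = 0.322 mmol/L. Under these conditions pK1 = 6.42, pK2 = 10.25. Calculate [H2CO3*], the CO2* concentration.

[CO2*] = 0.132 mmol/L

α₀ = 1 / (1 + K1/[H⁺] + K1K2/[H⁺]²) = 1 / (1 + 10^+0.16 + 10^-3.51)
   = 1 / (1 + 1.4454 + 0.00030903) = 1/2.4457 = 0.4089
[CO2*] = α₀ × DIC = 0.4089 × 0.322 = 0.132 mmol/L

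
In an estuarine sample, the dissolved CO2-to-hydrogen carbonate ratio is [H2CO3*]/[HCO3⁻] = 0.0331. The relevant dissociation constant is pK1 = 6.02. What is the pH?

pH = 7.50

From K1 = [H⁺][HCO3⁻]/[H2CO3*]:  pH = pK1 − log₁₀([H2CO3*]/[HCO3⁻])
log₁₀(0.0331) = -1.480
pH = 6.02 − (-1.480) = 7.50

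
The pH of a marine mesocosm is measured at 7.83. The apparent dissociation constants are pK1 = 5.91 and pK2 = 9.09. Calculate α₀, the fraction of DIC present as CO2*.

α₀ = 1 / (1 + K1/[H⁺] + K1K2/[H⁺]²) = 1 / (1 + 10^+1.92 + 10^+0.66)
   = 1 / (1 + 83.176 + 4.5709) = 1/88.747 = 0.01127

α₀ = 0.0113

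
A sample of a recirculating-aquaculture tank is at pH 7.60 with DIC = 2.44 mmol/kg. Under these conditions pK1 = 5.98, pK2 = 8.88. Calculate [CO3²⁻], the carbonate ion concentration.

α₂ = 1 / (1 + [H⁺]/K2 + [H⁺]²/(K1K2)) = 1 / (1 + 10^+1.28 + 10^-0.34)
   = 1 / (1 + 19.055 + 0.45709) = 1/20.512 = 0.04875
[CO3²⁻] = α₂ × DIC = 0.04875 × 2.44 = 0.119 mmol/kg

[CO3²⁻] = 0.119 mmol/kg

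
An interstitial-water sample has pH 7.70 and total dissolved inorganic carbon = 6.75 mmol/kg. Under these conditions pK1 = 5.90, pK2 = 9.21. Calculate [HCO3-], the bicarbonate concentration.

α₁ = 1 / (1 + [H⁺]/K1 + K2/[H⁺]) = 1 / (1 + 10^-1.80 + 10^-1.51)
   = 1 / (1 + 0.015849 + 0.030903) = 1/1.0468 = 0.9553
[HCO3⁻] = α₁ × DIC = 0.9553 × 6.75 = 6.45 mmol/kg

[HCO3⁻] = 6.45 mmol/kg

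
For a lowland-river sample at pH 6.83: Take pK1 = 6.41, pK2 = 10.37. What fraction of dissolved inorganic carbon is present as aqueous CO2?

α₀ = 0.275

α₀ = 1 / (1 + K1/[H⁺] + K1K2/[H⁺]²) = 1 / (1 + 10^+0.42 + 10^-3.12)
   = 1 / (1 + 2.6303 + 0.00075858) = 1/3.6310 = 0.2754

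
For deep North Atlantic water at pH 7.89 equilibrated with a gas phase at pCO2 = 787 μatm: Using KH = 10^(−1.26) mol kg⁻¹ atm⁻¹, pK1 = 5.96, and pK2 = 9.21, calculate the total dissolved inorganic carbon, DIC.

DIC = 3.90 mmol/kg

[CO2*] = KH · pCO2 = 10^(−1.26) × 787×10^-6 = 4.325×10^-5 mol/kg
α₀ = 1/(1 + K1/[H⁺] + K1K2/[H⁺]²) = 1/(1 + 10^+1.93 + 10^+0.61) = 0.01109
DIC = [CO2*]/α₀ = 4.325×10^-5 / 0.01109 = 3.90 mmol/kg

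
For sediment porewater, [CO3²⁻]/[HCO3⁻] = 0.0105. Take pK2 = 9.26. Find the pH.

From K2 = [H⁺][CO3²⁻]/[HCO3⁻]:  pH = pK2 + log₁₀([CO3²⁻]/[HCO3⁻])
log₁₀(0.0105) = -1.979
pH = 9.26 + (-1.979) = 7.28

pH = 7.28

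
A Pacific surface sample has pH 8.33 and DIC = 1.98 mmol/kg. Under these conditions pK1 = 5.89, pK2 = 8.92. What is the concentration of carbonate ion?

α₂ = 1 / (1 + [H⁺]/K2 + [H⁺]²/(K1K2)) = 1 / (1 + 10^+0.59 + 10^-1.85)
   = 1 / (1 + 3.8905 + 0.014125) = 1/4.9046 = 0.2039
[CO3²⁻] = α₂ × DIC = 0.2039 × 1.98 = 0.404 mmol/kg

[CO3²⁻] = 0.404 mmol/kg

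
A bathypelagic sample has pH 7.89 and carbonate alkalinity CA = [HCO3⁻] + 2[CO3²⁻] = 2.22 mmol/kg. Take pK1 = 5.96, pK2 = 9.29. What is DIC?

CA = [HCO3⁻] + 2[CO3²⁻] = (α₁ + 2α₂)·DIC
At pH 7.89: [H⁺]/K1 = 10^-1.93 = 0.011749, K2/[H⁺] = 10^-1.40 = 0.039811
α₁ = 1/(1 + 0.011749 + 0.039811) = 1/1.0516 = 0.9510; α₂ = α₁·K2/[H⁺] = 0.03786
α₁ + 2α₂ = 1.0267
DIC = CA / (α₁ + 2α₂) = 2.22 / 1.0267 = 2.16 mmol/kg

DIC = 2.16 mmol/kg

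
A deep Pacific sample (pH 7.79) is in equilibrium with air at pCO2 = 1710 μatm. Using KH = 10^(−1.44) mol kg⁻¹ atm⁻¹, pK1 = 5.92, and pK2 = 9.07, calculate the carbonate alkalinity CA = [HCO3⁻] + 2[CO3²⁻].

CA = 5.09 mmol/kg

[CO2*] = KH · pCO2 = 10^(−1.44) × 1710×10^-6 = 6.209×10^-5 mol/kg
α₀ = 1/(1 + K1/[H⁺] + K1K2/[H⁺]²) = 1/(1 + 10^+1.87 + 10^+0.59) = 0.01265
DIC = [CO2*]/α₀ = 6.209×10^-5 / 0.01265 = 4.906 mmol/kg
CA = (α₁ + 2α₂)·DIC = (0.9381 + 2×0.04923) × 4.906 = 5.09 mmol/kg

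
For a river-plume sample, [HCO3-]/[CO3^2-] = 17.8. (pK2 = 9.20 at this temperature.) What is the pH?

pH = 7.95

From K2 = [H⁺][CO3^2-]/[HCO3-]:  pH = pK2 − log₁₀([HCO3-]/[CO3^2-])
log₁₀(17.8) = +1.250
pH = 9.20 − (+1.250) = 7.95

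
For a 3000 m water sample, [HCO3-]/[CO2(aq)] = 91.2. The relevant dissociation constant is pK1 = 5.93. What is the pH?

From K1 = [H⁺][HCO3-]/[CO2(aq)]:  pH = pK1 + log₁₀([HCO3-]/[CO2(aq)])
log₁₀(91.2) = +1.960
pH = 5.93 + (+1.960) = 7.89

pH = 7.89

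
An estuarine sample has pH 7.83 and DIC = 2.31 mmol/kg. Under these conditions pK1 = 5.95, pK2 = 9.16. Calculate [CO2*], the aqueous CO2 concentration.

α₀ = 1 / (1 + K1/[H⁺] + K1K2/[H⁺]²) = 1 / (1 + 10^+1.88 + 10^+0.55)
   = 1 / (1 + 75.858 + 3.5481) = 1/80.406 = 0.01244
[CO2*] = α₀ × DIC = 0.01244 × 2.31 = 0.0287 mmol/kg

[CO2*] = 0.0287 mmol/kg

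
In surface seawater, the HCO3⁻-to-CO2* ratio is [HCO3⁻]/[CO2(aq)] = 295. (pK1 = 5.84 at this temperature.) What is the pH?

From K1 = [H⁺][HCO3⁻]/[CO2(aq)]:  pH = pK1 + log₁₀([HCO3⁻]/[CO2(aq)])
log₁₀(295) = +2.470
pH = 5.84 + (+2.470) = 8.31

pH = 8.31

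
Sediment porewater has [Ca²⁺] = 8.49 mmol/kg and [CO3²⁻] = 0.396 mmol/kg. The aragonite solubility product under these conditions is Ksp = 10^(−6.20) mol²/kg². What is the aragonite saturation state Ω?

Ksp = 10^(−6.20) = 6.310×10^-7
Ω = [Ca²⁺][CO3²⁻]/Ksp = (8.49×10^-3)(0.396×10^-3) / 6.310×10^-7 = 5.33

Ω = 5.33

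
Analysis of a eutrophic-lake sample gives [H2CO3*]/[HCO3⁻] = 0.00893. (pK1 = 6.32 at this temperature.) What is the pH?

pH = 8.37

From K1 = [H⁺][HCO3⁻]/[H2CO3*]:  pH = pK1 − log₁₀([H2CO3*]/[HCO3⁻])
log₁₀(0.00893) = -2.049
pH = 6.32 − (-2.049) = 8.37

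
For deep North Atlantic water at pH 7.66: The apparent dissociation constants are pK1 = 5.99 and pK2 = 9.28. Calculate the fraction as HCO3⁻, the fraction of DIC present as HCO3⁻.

α₁ = 0.957

α₁ = 1 / (1 + [H⁺]/K1 + K2/[H⁺]) = 1 / (1 + 10^-1.67 + 10^-1.62)
   = 1 / (1 + 0.021380 + 0.023988) = 1/1.0454 = 0.9566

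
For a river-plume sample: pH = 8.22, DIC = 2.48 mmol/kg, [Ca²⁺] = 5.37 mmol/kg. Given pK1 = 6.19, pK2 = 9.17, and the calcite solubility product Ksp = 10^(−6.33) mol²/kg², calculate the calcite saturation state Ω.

α₂ = 1 / (1 + [H⁺]/K2 + [H⁺]²/(K1K2)) = 1 / (1 + 10^+0.95 + 10^-1.08)
   = 1 / (1 + 8.9125 + 0.083176) = 1/9.9957 = 0.1000
[CO3²⁻] = α₂ × DIC = 0.1000 × 2.48 = 0.2481 mmol/kg
Ksp = 10^(−6.33) = 4.677×10^-7
Ω = [Ca²⁺][CO3²⁻]/Ksp = (5.37×10^-3)(2.481×10^-4) / 4.677×10^-7 = 2.85

Ω = 2.85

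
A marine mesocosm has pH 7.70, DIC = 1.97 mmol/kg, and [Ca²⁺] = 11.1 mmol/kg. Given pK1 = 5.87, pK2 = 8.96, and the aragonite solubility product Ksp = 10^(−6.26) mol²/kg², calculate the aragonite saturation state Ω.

Ω = 2.04

α₂ = 1 / (1 + [H⁺]/K2 + [H⁺]²/(K1K2)) = 1 / (1 + 10^+1.26 + 10^-0.57)
   = 1 / (1 + 18.197 + 0.26915) = 1/19.466 = 0.05137
[CO3²⁻] = α₂ × DIC = 0.05137 × 1.97 = 0.1012 mmol/kg
Ksp = 10^(−6.26) = 5.495×10^-7
Ω = [Ca²⁺][CO3²⁻]/Ksp = (11.1×10^-3)(1.012×10^-4) / 5.495×10^-7 = 2.04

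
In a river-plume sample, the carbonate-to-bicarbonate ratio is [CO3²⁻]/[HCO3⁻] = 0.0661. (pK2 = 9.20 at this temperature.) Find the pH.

pH = 8.02

From K2 = [H⁺][CO3²⁻]/[HCO3⁻]:  pH = pK2 + log₁₀([CO3²⁻]/[HCO3⁻])
log₁₀(0.0661) = -1.180
pH = 9.20 + (-1.180) = 8.02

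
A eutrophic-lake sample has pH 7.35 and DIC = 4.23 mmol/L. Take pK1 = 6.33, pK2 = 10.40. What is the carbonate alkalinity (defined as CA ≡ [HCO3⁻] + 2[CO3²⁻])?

CA = [HCO3⁻] + 2[CO3²⁻] = (α₁ + 2α₂)·DIC
At pH 7.35: [H⁺]/K1 = 10^-1.02 = 0.095499, K2/[H⁺] = 10^-3.05 = 0.00089125
α₁ = 1/(1 + 0.095499 + 0.00089125) = 1/1.0964 = 0.9121; α₂ = α₁·K2/[H⁺] = 0.0008129
α₁ + 2α₂ = 0.9137
CA = 0.9137 × 4.23 = 3.86 mmol/L

CA = 3.86 mmol/L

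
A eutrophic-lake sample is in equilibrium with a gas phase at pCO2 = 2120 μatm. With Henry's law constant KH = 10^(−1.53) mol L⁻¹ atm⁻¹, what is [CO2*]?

KH = 10^(−1.53) = 2.951×10^-2 mol L⁻¹ atm⁻¹
[CO2*] = KH · pCO2 = 2.951×10^-2 × 2120×10^-6 atm = 6.26×10^-5 mol/L

[CO2*] = 62.6 μmol/L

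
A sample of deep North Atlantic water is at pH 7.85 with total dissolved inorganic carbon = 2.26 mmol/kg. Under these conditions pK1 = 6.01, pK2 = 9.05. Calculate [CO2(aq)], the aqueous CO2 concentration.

α₀ = 1 / (1 + K1/[H⁺] + K1K2/[H⁺]²) = 1 / (1 + 10^+1.84 + 10^+0.64)
   = 1 / (1 + 69.183 + 4.3652) = 1/74.548 = 0.01341
[CO2*] = α₀ × DIC = 0.01341 × 2.26 = 0.0303 mmol/kg

[CO2*] = 0.0303 mmol/kg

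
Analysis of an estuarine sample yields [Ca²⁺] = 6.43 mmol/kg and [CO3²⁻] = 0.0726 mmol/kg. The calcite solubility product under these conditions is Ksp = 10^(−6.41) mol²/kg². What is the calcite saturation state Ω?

Ω = 1.20

Ksp = 10^(−6.41) = 3.890×10^-7
Ω = [Ca²⁺][CO3²⁻]/Ksp = (6.43×10^-3)(0.0726×10^-3) / 3.890×10^-7 = 1.20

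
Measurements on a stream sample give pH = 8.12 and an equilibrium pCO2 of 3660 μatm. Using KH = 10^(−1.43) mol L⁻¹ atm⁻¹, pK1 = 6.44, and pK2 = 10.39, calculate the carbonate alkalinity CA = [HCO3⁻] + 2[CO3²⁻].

[CO2*] = KH · pCO2 = 10^(−1.43) × 3660×10^-6 = 1.360×10^-4 mol/L
α₀ = 1/(1 + K1/[H⁺] + K1K2/[H⁺]²) = 1/(1 + 10^+1.68 + 10^-0.59) = 0.02036
DIC = [CO2*]/α₀ = 1.360×10^-4 / 0.02036 = 6.679 mmol/L
CA = (α₁ + 2α₂)·DIC = (0.9744 + 2×0.005233) × 6.679 = 6.58 mmol/L

CA = 6.58 mmol/L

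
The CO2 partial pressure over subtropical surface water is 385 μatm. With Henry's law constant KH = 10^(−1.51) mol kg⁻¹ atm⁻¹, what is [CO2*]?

[CO2*] = 11.9 μmol/kg

KH = 10^(−1.51) = 3.090×10^-2 mol kg⁻¹ atm⁻¹
[CO2*] = KH · pCO2 = 3.090×10^-2 × 385×10^-6 atm = 1.19×10^-5 mol/kg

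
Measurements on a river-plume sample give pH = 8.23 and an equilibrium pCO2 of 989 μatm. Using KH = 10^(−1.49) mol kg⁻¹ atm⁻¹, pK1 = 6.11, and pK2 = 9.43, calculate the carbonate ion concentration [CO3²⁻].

[CO3²⁻] = 0.266 mmol/kg

[CO2*] = KH · pCO2 = 10^(−1.49) × 989×10^-6 = 3.200×10^-5 mol/kg
α₀ = 1/(1 + K1/[H⁺] + K1K2/[H⁺]²) = 1/(1 + 10^+2.12 + 10^+0.92) = 0.007085
DIC = [CO2*]/α₀ = 3.200×10^-5 / 0.007085 = 4.517 mmol/kg
[CO3²⁻] = α₂·DIC; α₂ = 0.05893, so [CO3²⁻] = 0.05893 × 4.517 = 0.266 mmol/kg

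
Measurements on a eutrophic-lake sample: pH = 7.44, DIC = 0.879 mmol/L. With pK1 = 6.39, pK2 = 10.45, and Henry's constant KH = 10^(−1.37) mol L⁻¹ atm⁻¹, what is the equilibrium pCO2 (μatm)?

pCO2 = 1680 μatm

α₀ = 1 / (1 + K1/[H⁺] + K1K2/[H⁺]²) = 1 / (1 + 10^+1.05 + 10^-1.96)
   = 1 / (1 + 11.220 + 0.010965) = 1/12.231 = 0.08176
[CO2*] = α₀ × DIC = 0.08176 × 0.879 = 0.07187 mmol/L
pCO2 = [CO2*]/KH = 7.187×10^-5 / 4.266×10^-2 = 1680 μatm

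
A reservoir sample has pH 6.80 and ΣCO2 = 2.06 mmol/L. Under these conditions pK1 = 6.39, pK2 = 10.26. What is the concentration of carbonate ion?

α₂ = 1 / (1 + [H⁺]/K2 + [H⁺]²/(K1K2)) = 1 / (1 + 10^+3.46 + 10^+3.05)
   = 1 / (1 + 2884.0 + 1122.0) = 1/4007.0 = 0.0002496
[CO3²⁻] = α₂ × DIC = 0.0002496 × 2.06 = 0.000514 mmol/L = 0.514 μmol/L

[CO3²⁻] = 0.514 μmol/L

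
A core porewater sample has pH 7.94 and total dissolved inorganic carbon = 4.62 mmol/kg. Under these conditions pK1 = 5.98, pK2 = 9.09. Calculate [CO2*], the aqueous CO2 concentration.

[CO2*] = 0.0468 mmol/kg

α₀ = 1 / (1 + K1/[H⁺] + K1K2/[H⁺]²) = 1 / (1 + 10^+1.96 + 10^+0.81)
   = 1 / (1 + 91.201 + 6.4565) = 1/98.658 = 0.01014
[CO2*] = α₀ × DIC = 0.01014 × 4.62 = 0.0468 mmol/kg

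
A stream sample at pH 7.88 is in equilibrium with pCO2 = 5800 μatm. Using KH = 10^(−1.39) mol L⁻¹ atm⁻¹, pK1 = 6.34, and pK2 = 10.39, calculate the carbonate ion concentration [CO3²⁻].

[CO3²⁻] = 0.0253 mmol/L

[CO2*] = KH · pCO2 = 10^(−1.39) × 5800×10^-6 = 2.363×10^-4 mol/L
α₀ = 1/(1 + K1/[H⁺] + K1K2/[H⁺]²) = 1/(1 + 10^+1.54 + 10^-0.97) = 0.02795
DIC = [CO2*]/α₀ = 2.363×10^-4 / 0.02795 = 8.454 mmol/L
[CO3²⁻] = α₂·DIC; α₂ = 0.002995, so [CO3²⁻] = 0.002995 × 8.454 = 0.0253 mmol/L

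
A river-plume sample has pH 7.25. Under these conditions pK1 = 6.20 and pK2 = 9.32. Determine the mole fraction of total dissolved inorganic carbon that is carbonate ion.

α₂ = 0.00775

α₂ = 1 / (1 + [H⁺]/K2 + [H⁺]²/(K1K2)) = 1 / (1 + 10^+2.07 + 10^+1.02)
   = 1 / (1 + 117.49 + 10.471) = 1/128.96 = 0.007754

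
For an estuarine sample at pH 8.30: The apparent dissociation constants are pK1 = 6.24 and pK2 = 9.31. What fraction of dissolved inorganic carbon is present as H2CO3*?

α₀ = 1 / (1 + K1/[H⁺] + K1K2/[H⁺]²) = 1 / (1 + 10^+2.06 + 10^+1.05)
   = 1 / (1 + 114.82 + 11.220) = 1/127.04 = 0.007872

α₀ = 0.00787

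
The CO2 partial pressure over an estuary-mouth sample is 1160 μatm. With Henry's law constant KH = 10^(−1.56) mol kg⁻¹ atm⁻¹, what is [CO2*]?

[CO2*] = 31.9 μmol/kg

KH = 10^(−1.56) = 2.754×10^-2 mol kg⁻¹ atm⁻¹
[CO2*] = KH · pCO2 = 2.754×10^-2 × 1160×10^-6 atm = 3.19×10^-5 mol/kg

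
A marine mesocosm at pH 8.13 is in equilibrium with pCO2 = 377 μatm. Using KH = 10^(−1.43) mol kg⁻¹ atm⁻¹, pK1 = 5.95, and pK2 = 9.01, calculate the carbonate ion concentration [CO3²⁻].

[CO3²⁻] = 0.279 mmol/kg

[CO2*] = KH · pCO2 = 10^(−1.43) × 377×10^-6 = 1.401×10^-5 mol/kg
α₀ = 1/(1 + K1/[H⁺] + K1K2/[H⁺]²) = 1/(1 + 10^+2.18 + 10^+1.30) = 0.005804
DIC = [CO2*]/α₀ = 1.401×10^-5 / 0.005804 = 2.414 mmol/kg
[CO3²⁻] = α₂·DIC; α₂ = 0.1158, so [CO3²⁻] = 0.1158 × 2.414 = 0.279 mmol/kg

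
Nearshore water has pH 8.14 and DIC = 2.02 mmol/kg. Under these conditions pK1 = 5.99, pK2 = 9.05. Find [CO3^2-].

[CO3²⁻] = 0.220 mmol/kg

α₂ = 1 / (1 + [H⁺]/K2 + [H⁺]²/(K1K2)) = 1 / (1 + 10^+0.91 + 10^-1.24)
   = 1 / (1 + 8.1283 + 0.057544) = 1/9.1858 = 0.1089
[CO3²⁻] = α₂ × DIC = 0.1089 × 2.02 = 0.220 mmol/kg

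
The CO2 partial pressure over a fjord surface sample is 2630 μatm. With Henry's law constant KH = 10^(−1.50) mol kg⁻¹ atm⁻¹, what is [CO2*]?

[CO2*] = 83.2 μmol/kg

KH = 10^(−1.50) = 3.162×10^-2 mol kg⁻¹ atm⁻¹
[CO2*] = KH · pCO2 = 3.162×10^-2 × 2630×10^-6 atm = 8.32×10^-5 mol/kg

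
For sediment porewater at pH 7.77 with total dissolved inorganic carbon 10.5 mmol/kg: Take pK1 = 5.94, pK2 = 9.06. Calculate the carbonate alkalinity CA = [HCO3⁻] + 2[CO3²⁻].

CA = [HCO3⁻] + 2[CO3²⁻] = (α₁ + 2α₂)·DIC
At pH 7.77: [H⁺]/K1 = 10^-1.83 = 0.014791, K2/[H⁺] = 10^-1.29 = 0.051286
α₁ = 1/(1 + 0.014791 + 0.051286) = 1/1.0661 = 0.9380; α₂ = α₁·K2/[H⁺] = 0.04811
α₁ + 2α₂ = 1.0342
CA = 1.0342 × 10.5 = 10.9 mmol/kg

CA = 10.9 mmol/kg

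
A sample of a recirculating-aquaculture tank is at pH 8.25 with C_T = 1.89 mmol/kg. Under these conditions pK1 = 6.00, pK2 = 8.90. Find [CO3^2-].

[CO3²⁻] = 0.344 mmol/kg

α₂ = 1 / (1 + [H⁺]/K2 + [H⁺]²/(K1K2)) = 1 / (1 + 10^+0.65 + 10^-1.60)
   = 1 / (1 + 4.4668 + 0.025119) = 1/5.4920 = 0.1821
[CO3²⁻] = α₂ × DIC = 0.1821 × 1.89 = 0.344 mmol/kg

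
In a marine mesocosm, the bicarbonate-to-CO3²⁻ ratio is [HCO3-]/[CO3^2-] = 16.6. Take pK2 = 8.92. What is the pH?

From K2 = [H⁺][CO3^2-]/[HCO3-]:  pH = pK2 − log₁₀([HCO3-]/[CO3^2-])
log₁₀(16.6) = +1.220
pH = 8.92 − (+1.220) = 7.70

pH = 7.70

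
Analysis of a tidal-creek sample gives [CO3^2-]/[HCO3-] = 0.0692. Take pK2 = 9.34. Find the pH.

From K2 = [H⁺][CO3^2-]/[HCO3-]:  pH = pK2 + log₁₀([CO3^2-]/[HCO3-])
log₁₀(0.0692) = -1.160
pH = 9.34 + (-1.160) = 8.18

pH = 8.18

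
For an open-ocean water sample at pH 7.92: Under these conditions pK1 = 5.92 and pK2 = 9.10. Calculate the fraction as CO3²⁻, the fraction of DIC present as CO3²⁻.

α₂ = 1 / (1 + [H⁺]/K2 + [H⁺]²/(K1K2)) = 1 / (1 + 10^+1.18 + 10^-0.82)
   = 1 / (1 + 15.136 + 0.15136) = 1/16.287 = 0.06140

α₂ = 0.0614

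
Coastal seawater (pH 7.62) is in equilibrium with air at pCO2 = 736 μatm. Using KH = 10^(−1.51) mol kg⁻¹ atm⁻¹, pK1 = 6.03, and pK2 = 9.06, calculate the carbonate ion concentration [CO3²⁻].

[CO2*] = KH · pCO2 = 10^(−1.51) × 736×10^-6 = 2.274×10^-5 mol/kg
α₀ = 1/(1 + K1/[H⁺] + K1K2/[H⁺]²) = 1/(1 + 10^+1.59 + 10^+0.15) = 0.02420
DIC = [CO2*]/α₀ = 2.274×10^-5 / 0.02420 = 0.9397 mmol/kg
[CO3²⁻] = α₂·DIC; α₂ = 0.03419, so [CO3²⁻] = 0.03419 × 0.9397 = 0.0321 mmol/kg

[CO3²⁻] = 0.0321 mmol/kg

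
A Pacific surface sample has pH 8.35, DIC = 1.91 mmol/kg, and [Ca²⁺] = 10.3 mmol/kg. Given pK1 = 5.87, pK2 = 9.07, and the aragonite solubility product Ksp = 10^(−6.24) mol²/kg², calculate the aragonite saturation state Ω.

α₂ = 1 / (1 + [H⁺]/K2 + [H⁺]²/(K1K2)) = 1 / (1 + 10^+0.72 + 10^-1.76)
   = 1 / (1 + 5.2481 + 0.017378) = 1/6.2655 = 0.1596
[CO3²⁻] = α₂ × DIC = 0.1596 × 1.91 = 0.3048 mmol/kg
Ksp = 10^(−6.24) = 5.754×10^-7
Ω = [Ca²⁺][CO3²⁻]/Ksp = (10.3×10^-3)(3.048×10^-4) / 5.754×10^-7 = 5.46

Ω = 5.46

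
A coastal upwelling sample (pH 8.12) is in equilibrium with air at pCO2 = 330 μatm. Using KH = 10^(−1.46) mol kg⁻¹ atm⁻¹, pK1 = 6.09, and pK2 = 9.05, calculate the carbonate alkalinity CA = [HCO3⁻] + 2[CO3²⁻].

[CO2*] = KH · pCO2 = 10^(−1.46) × 330×10^-6 = 1.144×10^-5 mol/kg
α₀ = 1/(1 + K1/[H⁺] + K1K2/[H⁺]²) = 1/(1 + 10^+2.03 + 10^+1.10) = 0.008282
DIC = [CO2*]/α₀ = 1.144×10^-5 / 0.008282 = 1.382 mmol/kg
CA = (α₁ + 2α₂)·DIC = (0.8875 + 2×0.1043) × 1.382 = 1.51 mmol/kg

CA = 1.51 mmol/kg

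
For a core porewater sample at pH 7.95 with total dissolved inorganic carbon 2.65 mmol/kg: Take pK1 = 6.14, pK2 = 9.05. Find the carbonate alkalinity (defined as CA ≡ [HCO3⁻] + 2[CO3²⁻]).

CA = 2.80 mmol/kg

CA = [HCO3⁻] + 2[CO3²⁻] = (α₁ + 2α₂)·DIC
At pH 7.95: [H⁺]/K1 = 10^-1.81 = 0.015488, K2/[H⁺] = 10^-1.10 = 0.079433
α₁ = 1/(1 + 0.015488 + 0.079433) = 1/1.0949 = 0.9133; α₂ = α₁·K2/[H⁺] = 0.07255
α₁ + 2α₂ = 1.0584
CA = 1.0584 × 2.65 = 2.80 mmol/kg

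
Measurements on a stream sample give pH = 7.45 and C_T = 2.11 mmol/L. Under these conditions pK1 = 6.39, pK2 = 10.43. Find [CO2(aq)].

[CO2*] = 0.169 mmol/L

α₀ = 1 / (1 + K1/[H⁺] + K1K2/[H⁺]²) = 1 / (1 + 10^+1.06 + 10^-1.92)
   = 1 / (1 + 11.482 + 0.012023) = 1/12.494 = 0.08004
[CO2*] = α₀ × DIC = 0.08004 × 2.11 = 0.169 mmol/L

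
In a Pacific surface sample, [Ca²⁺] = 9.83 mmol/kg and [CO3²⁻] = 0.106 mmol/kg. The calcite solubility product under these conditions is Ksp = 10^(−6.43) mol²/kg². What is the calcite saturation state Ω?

Ω = 2.80

Ksp = 10^(−6.43) = 3.715×10^-7
Ω = [Ca²⁺][CO3²⁻]/Ksp = (9.83×10^-3)(0.106×10^-3) / 3.715×10^-7 = 2.80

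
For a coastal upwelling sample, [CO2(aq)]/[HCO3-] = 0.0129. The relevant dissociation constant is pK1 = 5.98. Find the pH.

From K1 = [H⁺][HCO3-]/[CO2(aq)]:  pH = pK1 − log₁₀([CO2(aq)]/[HCO3-])
log₁₀(0.0129) = -1.889
pH = 5.98 − (-1.889) = 7.87

pH = 7.87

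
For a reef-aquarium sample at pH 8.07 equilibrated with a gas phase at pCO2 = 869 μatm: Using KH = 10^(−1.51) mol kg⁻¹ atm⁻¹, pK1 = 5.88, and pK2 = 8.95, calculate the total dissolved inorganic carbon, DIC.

[CO2*] = KH · pCO2 = 10^(−1.51) × 869×10^-6 = 2.685×10^-5 mol/kg
α₀ = 1/(1 + K1/[H⁺] + K1K2/[H⁺]²) = 1/(1 + 10^+2.19 + 10^+1.31) = 0.005672
DIC = [CO2*]/α₀ = 2.685×10^-5 / 0.005672 = 4.73 mmol/kg

DIC = 4.73 mmol/kg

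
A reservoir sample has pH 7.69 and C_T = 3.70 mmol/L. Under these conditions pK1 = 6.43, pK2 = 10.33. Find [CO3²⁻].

α₂ = 1 / (1 + [H⁺]/K2 + [H⁺]²/(K1K2)) = 1 / (1 + 10^+2.64 + 10^+1.38)
   = 1 / (1 + 436.52 + 23.988) = 1/461.50 = 0.002167
[CO3²⁻] = α₂ × DIC = 0.002167 × 3.70 = 0.00802 mmol/L = 8.02 μmol/L

[CO3²⁻] = 8.02 μmol/L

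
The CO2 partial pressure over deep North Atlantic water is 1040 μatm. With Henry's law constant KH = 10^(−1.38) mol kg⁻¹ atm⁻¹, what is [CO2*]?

KH = 10^(−1.38) = 4.169×10^-2 mol kg⁻¹ atm⁻¹
[CO2*] = KH · pCO2 = 4.169×10^-2 × 1040×10^-6 atm = 4.34×10^-5 mol/kg

[CO2*] = 43.4 μmol/kg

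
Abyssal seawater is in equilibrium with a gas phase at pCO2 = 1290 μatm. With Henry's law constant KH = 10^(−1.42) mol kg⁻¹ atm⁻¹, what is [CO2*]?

[CO2*] = 49.0 μmol/kg

KH = 10^(−1.42) = 3.802×10^-2 mol kg⁻¹ atm⁻¹
[CO2*] = KH · pCO2 = 3.802×10^-2 × 1290×10^-6 atm = 4.90×10^-5 mol/kg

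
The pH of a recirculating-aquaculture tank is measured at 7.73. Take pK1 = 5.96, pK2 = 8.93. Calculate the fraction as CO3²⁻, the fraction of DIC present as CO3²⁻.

α₂ = 1 / (1 + [H⁺]/K2 + [H⁺]²/(K1K2)) = 1 / (1 + 10^+1.20 + 10^-0.57)
   = 1 / (1 + 15.849 + 0.26915) = 1/17.118 = 0.05842

α₂ = 0.0584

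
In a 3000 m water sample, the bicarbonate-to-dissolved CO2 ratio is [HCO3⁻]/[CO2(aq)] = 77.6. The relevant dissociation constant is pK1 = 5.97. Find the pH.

pH = 7.86

From K1 = [H⁺][HCO3⁻]/[CO2(aq)]:  pH = pK1 + log₁₀([HCO3⁻]/[CO2(aq)])
log₁₀(77.6) = +1.890
pH = 5.97 + (+1.890) = 7.86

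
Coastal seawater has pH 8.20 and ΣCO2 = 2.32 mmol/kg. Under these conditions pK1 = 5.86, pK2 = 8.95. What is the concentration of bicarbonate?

α₁ = 1 / (1 + [H⁺]/K1 + K2/[H⁺]) = 1 / (1 + 10^-2.34 + 10^-0.75)
   = 1 / (1 + 0.0045709 + 0.17783) = 1/1.1824 = 0.8457
[HCO3⁻] = α₁ × DIC = 0.8457 × 2.32 = 1.96 mmol/kg

[HCO3⁻] = 1.96 mmol/kg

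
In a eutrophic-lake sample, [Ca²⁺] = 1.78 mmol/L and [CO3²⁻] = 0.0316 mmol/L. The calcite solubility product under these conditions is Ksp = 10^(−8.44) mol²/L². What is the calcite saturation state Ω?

Ω = 15.5

Ksp = 10^(−8.44) = 3.631×10^-9
Ω = [Ca²⁺][CO3²⁻]/Ksp = (1.78×10^-3)(0.0316×10^-3) / 3.631×10^-9 = 15.5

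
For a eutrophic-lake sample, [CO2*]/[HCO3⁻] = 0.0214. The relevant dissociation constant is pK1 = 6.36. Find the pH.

From K1 = [H⁺][HCO3⁻]/[CO2*]:  pH = pK1 − log₁₀([CO2*]/[HCO3⁻])
log₁₀(0.0214) = -1.670
pH = 6.36 − (-1.670) = 8.03

pH = 8.03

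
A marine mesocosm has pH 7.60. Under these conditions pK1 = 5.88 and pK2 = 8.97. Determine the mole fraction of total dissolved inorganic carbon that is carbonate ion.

α₂ = 1 / (1 + [H⁺]/K2 + [H⁺]²/(K1K2)) = 1 / (1 + 10^+1.37 + 10^-0.35)
   = 1 / (1 + 23.442 + 0.44668) = 1/24.889 = 0.04018

α₂ = 0.0402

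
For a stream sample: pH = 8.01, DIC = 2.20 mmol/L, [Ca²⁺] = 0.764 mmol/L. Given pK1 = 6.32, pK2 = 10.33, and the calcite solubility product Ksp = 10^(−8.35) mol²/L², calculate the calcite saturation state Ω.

Ω = 1.76

α₂ = 1 / (1 + [H⁺]/K2 + [H⁺]²/(K1K2)) = 1 / (1 + 10^+2.32 + 10^+0.63)
   = 1 / (1 + 208.93 + 4.2658) = 1/214.20 = 0.004669
[CO3²⁻] = α₂ × DIC = 0.004669 × 2.20 = 0.01027 mmol/L = 10.27 μmol/L
Ksp = 10^(−8.35) = 4.467×10^-9
Ω = [Ca²⁺][CO3²⁻]/Ksp = (0.764×10^-3)(1.027×10^-5) / 4.467×10^-9 = 1.76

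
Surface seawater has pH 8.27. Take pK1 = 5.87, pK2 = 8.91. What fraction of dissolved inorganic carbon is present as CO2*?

α₀ = 1 / (1 + K1/[H⁺] + K1K2/[H⁺]²) = 1 / (1 + 10^+2.40 + 10^+1.76)
   = 1 / (1 + 251.19 + 57.544) = 1/309.73 = 0.003229

α₀ = 0.00323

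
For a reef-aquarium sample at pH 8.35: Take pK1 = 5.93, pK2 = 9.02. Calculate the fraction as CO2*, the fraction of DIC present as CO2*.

α₀ = 0.00312

α₀ = 1 / (1 + K1/[H⁺] + K1K2/[H⁺]²) = 1 / (1 + 10^+2.42 + 10^+1.75)
   = 1 / (1 + 263.03 + 56.234) = 1/320.26 = 0.003122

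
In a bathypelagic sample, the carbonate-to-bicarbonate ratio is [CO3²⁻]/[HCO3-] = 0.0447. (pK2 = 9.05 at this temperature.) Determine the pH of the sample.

pH = 7.70

From K2 = [H⁺][CO3²⁻]/[HCO3-]:  pH = pK2 + log₁₀([CO3²⁻]/[HCO3-])
log₁₀(0.0447) = -1.350
pH = 9.05 + (-1.350) = 7.70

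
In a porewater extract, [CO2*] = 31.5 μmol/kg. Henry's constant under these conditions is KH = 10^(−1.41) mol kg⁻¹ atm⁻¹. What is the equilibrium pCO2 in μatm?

pCO2 = 810 μatm

KH = 10^(−1.41) = 3.890×10^-2 mol kg⁻¹ atm⁻¹
pCO2 = [CO2*]/KH = 31.5×10^-6 / 3.890×10^-2 = 8.10×10^-4 atm = 810 μatm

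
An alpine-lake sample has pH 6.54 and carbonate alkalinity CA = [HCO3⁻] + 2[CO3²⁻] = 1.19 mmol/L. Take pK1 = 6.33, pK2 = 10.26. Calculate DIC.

CA = [HCO3⁻] + 2[CO3²⁻] = (α₁ + 2α₂)·DIC
At pH 6.54: [H⁺]/K1 = 10^-0.21 = 0.61660, K2/[H⁺] = 10^-3.72 = 0.00019055
α₁ = 1/(1 + 0.61660 + 0.00019055) = 1/1.6168 = 0.6185; α₂ = α₁·K2/[H⁺] = 0.0001179
α₁ + 2α₂ = 0.6187
DIC = CA / (α₁ + 2α₂) = 1.19 / 0.6187 = 1.92 mmol/L

DIC = 1.92 mmol/L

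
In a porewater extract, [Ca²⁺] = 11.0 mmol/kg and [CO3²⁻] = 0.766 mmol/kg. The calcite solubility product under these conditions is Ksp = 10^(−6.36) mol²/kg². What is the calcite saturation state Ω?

Ω = 19.3

Ksp = 10^(−6.36) = 4.365×10^-7
Ω = [Ca²⁺][CO3²⁻]/Ksp = (11.0×10^-3)(0.766×10^-3) / 4.365×10^-7 = 19.3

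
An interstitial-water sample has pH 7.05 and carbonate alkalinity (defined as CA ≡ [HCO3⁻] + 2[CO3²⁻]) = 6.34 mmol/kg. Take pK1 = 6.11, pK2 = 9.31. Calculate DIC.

DIC = 7.03 mmol/kg

CA = [HCO3⁻] + 2[CO3²⁻] = (α₁ + 2α₂)·DIC
At pH 7.05: [H⁺]/K1 = 10^-0.94 = 0.11482, K2/[H⁺] = 10^-2.26 = 0.0054954
α₁ = 1/(1 + 0.11482 + 0.0054954) = 1/1.1203 = 0.8926; α₂ = α₁·K2/[H⁺] = 0.004905
α₁ + 2α₂ = 0.9024
DIC = CA / (α₁ + 2α₂) = 6.34 / 0.9024 = 7.03 mmol/kg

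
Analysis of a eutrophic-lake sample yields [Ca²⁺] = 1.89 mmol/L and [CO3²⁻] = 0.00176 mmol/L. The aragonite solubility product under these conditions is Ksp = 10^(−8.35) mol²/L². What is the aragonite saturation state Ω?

Ksp = 10^(−8.35) = 4.467×10^-9
Ω = [Ca²⁺][CO3²⁻]/Ksp = (1.89×10^-3)(0.00176×10^-3) / 4.467×10^-9 = 0.745

Ω = 0.745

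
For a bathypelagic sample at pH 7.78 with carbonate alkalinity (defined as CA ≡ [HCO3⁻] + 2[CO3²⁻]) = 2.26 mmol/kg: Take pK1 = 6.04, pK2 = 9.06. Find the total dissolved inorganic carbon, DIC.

CA = [HCO3⁻] + 2[CO3²⁻] = (α₁ + 2α₂)·DIC
At pH 7.78: [H⁺]/K1 = 10^-1.74 = 0.018197, K2/[H⁺] = 10^-1.28 = 0.052481
α₁ = 1/(1 + 0.018197 + 0.052481) = 1/1.0707 = 0.9340; α₂ = α₁·K2/[H⁺] = 0.04902
α₁ + 2α₂ = 1.0320
DIC = CA / (α₁ + 2α₂) = 2.26 / 1.0320 = 2.19 mmol/kg

DIC = 2.19 mmol/kg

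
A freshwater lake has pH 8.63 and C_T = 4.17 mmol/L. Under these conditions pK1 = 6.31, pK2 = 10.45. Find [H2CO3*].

α₀ = 1 / (1 + K1/[H⁺] + K1K2/[H⁺]²) = 1 / (1 + 10^+2.32 + 10^+0.50)
   = 1 / (1 + 208.93 + 3.1623) = 1/213.09 = 0.004693
[CO2*] = α₀ × DIC = 0.004693 × 4.17 = 0.0196 mmol/L = 19.6 μmol/L

[CO2*] = 19.6 μmol/L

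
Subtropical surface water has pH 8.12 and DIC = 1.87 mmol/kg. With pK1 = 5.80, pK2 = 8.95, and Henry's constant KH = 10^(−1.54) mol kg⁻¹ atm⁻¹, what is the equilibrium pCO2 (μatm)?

α₀ = 1 / (1 + K1/[H⁺] + K1K2/[H⁺]²) = 1 / (1 + 10^+2.32 + 10^+1.49)
   = 1 / (1 + 208.93 + 30.903) = 1/240.83 = 0.004152
[CO2*] = α₀ × DIC = 0.004152 × 1.87 = 0.007765 mmol/kg = 7.765 μmol/kg
pCO2 = [CO2*]/KH = 7.765×10^-6 / 2.884×10^-2 = 269 μatm

pCO2 = 269 μatm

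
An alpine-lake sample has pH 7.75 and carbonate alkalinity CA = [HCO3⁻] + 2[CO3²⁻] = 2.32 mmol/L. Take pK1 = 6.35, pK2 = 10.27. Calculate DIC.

DIC = 2.40 mmol/L

CA = [HCO3⁻] + 2[CO3²⁻] = (α₁ + 2α₂)·DIC
At pH 7.75: [H⁺]/K1 = 10^-1.40 = 0.039811, K2/[H⁺] = 10^-2.52 = 0.0030200
α₁ = 1/(1 + 0.039811 + 0.0030200) = 1/1.0428 = 0.9589; α₂ = α₁·K2/[H⁺] = 0.002896
α₁ + 2α₂ = 0.9647
DIC = CA / (α₁ + 2α₂) = 2.32 / 0.9647 = 2.40 mmol/L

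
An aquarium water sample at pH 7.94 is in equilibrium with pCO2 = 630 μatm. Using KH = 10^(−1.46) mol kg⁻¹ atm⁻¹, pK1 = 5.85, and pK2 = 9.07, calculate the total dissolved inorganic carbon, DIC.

[CO2*] = KH · pCO2 = 10^(−1.46) × 630×10^-6 = 2.184×10^-5 mol/kg
α₀ = 1/(1 + K1/[H⁺] + K1K2/[H⁺]²) = 1/(1 + 10^+2.09 + 10^+0.96) = 0.007510
DIC = [CO2*]/α₀ = 2.184×10^-5 / 0.007510 = 2.91 mmol/kg

DIC = 2.91 mmol/kg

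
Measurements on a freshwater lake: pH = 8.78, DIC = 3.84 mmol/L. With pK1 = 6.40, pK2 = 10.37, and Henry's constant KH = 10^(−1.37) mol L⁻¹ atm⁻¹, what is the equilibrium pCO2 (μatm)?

pCO2 = 364 μatm

α₀ = 1 / (1 + K1/[H⁺] + K1K2/[H⁺]²) = 1 / (1 + 10^+2.38 + 10^+0.79)
   = 1 / (1 + 239.88 + 6.1660) = 1/247.05 = 0.004048
[CO2*] = α₀ × DIC = 0.004048 × 3.84 = 0.01554 mmol/L = 15.54 μmol/L
pCO2 = [CO2*]/KH = 1.554×10^-5 / 4.266×10^-2 = 364 μatm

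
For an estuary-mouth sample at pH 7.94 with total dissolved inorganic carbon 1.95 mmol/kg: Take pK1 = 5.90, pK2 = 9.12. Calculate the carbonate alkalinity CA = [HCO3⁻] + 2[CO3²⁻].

CA = [HCO3⁻] + 2[CO3²⁻] = (α₁ + 2α₂)·DIC
At pH 7.94: [H⁺]/K1 = 10^-2.04 = 0.0091201, K2/[H⁺] = 10^-1.18 = 0.066069
α₁ = 1/(1 + 0.0091201 + 0.066069) = 1/1.0752 = 0.9301; α₂ = α₁·K2/[H⁺] = 0.06145
α₁ + 2α₂ = 1.0530
CA = 1.0530 × 1.95 = 2.05 mmol/kg

CA = 2.05 mmol/kg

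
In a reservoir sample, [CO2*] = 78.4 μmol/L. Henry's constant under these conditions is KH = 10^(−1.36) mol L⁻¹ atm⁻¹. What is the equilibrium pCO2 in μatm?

pCO2 = 1800 μatm

KH = 10^(−1.36) = 4.365×10^-2 mol L⁻¹ atm⁻¹
pCO2 = [CO2*]/KH = 78.4×10^-6 / 4.365×10^-2 = 1.80×10^-3 atm = 1800 μatm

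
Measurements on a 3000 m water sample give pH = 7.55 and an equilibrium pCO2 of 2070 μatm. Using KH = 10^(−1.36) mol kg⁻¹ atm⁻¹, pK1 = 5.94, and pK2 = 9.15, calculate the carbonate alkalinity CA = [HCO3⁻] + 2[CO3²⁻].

CA = 3.87 mmol/kg

[CO2*] = KH · pCO2 = 10^(−1.36) × 2070×10^-6 = 9.036×10^-5 mol/kg
α₀ = 1/(1 + K1/[H⁺] + K1K2/[H⁺]²) = 1/(1 + 10^+1.61 + 10^+0.01) = 0.02339
DIC = [CO2*]/α₀ = 9.036×10^-5 / 0.02339 = 3.864 mmol/kg
CA = (α₁ + 2α₂)·DIC = (0.9527 + 2×0.02393) × 3.864 = 3.87 mmol/kg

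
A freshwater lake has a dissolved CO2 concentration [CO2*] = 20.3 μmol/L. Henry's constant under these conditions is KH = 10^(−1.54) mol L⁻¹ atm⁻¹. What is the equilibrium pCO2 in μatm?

KH = 10^(−1.54) = 2.884×10^-2 mol L⁻¹ atm⁻¹
pCO2 = [CO2*]/KH = 20.3×10^-6 / 2.884×10^-2 = 7.04×10^-4 atm = 704 μatm

pCO2 = 704 μatm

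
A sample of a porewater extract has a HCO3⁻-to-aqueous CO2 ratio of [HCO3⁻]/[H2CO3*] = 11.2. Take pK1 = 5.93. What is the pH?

From K1 = [H⁺][HCO3⁻]/[H2CO3*]:  pH = pK1 + log₁₀([HCO3⁻]/[H2CO3*])
log₁₀(11.2) = +1.049
pH = 5.93 + (+1.049) = 6.98

pH = 6.98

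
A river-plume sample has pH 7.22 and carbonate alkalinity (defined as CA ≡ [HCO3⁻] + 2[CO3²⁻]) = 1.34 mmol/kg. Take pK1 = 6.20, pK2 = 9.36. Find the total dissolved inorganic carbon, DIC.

DIC = 1.46 mmol/kg

CA = [HCO3⁻] + 2[CO3²⁻] = (α₁ + 2α₂)·DIC
At pH 7.22: [H⁺]/K1 = 10^-1.02 = 0.095499, K2/[H⁺] = 10^-2.14 = 0.0072444
α₁ = 1/(1 + 0.095499 + 0.0072444) = 1/1.1027 = 0.9068; α₂ = α₁·K2/[H⁺] = 0.006569
α₁ + 2α₂ = 0.9200
DIC = CA / (α₁ + 2α₂) = 1.34 / 0.9200 = 1.46 mmol/kg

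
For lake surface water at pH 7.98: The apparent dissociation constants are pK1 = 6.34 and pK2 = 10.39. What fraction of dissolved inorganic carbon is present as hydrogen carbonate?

α₁ = 1 / (1 + [H⁺]/K1 + K2/[H⁺]) = 1 / (1 + 10^-1.64 + 10^-2.41)
   = 1 / (1 + 0.022909 + 0.0038905) = 1/1.0268 = 0.9739

α₁ = 0.974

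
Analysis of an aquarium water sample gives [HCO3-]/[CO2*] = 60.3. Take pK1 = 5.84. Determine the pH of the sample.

pH = 7.62

From K1 = [H⁺][HCO3-]/[CO2*]:  pH = pK1 + log₁₀([HCO3-]/[CO2*])
log₁₀(60.3) = +1.780
pH = 5.84 + (+1.780) = 7.62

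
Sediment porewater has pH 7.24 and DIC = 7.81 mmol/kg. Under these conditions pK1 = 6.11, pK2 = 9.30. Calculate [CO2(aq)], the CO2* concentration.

α₀ = 1 / (1 + K1/[H⁺] + K1K2/[H⁺]²) = 1 / (1 + 10^+1.13 + 10^-0.93)
   = 1 / (1 + 13.490 + 0.11749) = 1/14.607 = 0.06846
[CO2*] = α₀ × DIC = 0.06846 × 7.81 = 0.535 mmol/kg

[CO2*] = 0.535 mmol/kg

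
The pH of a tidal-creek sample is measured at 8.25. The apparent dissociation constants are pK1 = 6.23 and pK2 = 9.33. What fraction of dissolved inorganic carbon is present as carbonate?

α₂ = 1 / (1 + [H⁺]/K2 + [H⁺]²/(K1K2)) = 1 / (1 + 10^+1.08 + 10^-0.94)
   = 1 / (1 + 12.023 + 0.11482) = 1/13.137 = 0.07612

α₂ = 0.0761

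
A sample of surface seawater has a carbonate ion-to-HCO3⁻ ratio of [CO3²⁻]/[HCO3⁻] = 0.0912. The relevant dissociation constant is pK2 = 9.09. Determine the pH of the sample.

pH = 8.05

From K2 = [H⁺][CO3²⁻]/[HCO3⁻]:  pH = pK2 + log₁₀([CO3²⁻]/[HCO3⁻])
log₁₀(0.0912) = -1.040
pH = 9.09 + (-1.040) = 8.05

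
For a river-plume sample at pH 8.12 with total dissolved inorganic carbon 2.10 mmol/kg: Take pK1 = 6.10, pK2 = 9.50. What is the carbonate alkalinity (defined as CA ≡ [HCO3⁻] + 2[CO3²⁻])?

CA = 2.16 mmol/kg

CA = [HCO3⁻] + 2[CO3²⁻] = (α₁ + 2α₂)·DIC
At pH 8.12: [H⁺]/K1 = 10^-2.02 = 0.0095499, K2/[H⁺] = 10^-1.38 = 0.041687
α₁ = 1/(1 + 0.0095499 + 0.041687) = 1/1.0512 = 0.9513; α₂ = α₁·K2/[H⁺] = 0.03966
α₁ + 2α₂ = 1.0306
CA = 1.0306 × 2.10 = 2.16 mmol/kg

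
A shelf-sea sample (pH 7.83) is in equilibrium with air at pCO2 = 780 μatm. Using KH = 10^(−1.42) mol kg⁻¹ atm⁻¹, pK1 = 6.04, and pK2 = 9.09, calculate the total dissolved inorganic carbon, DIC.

[CO2*] = KH · pCO2 = 10^(−1.42) × 780×10^-6 = 2.965×10^-5 mol/kg
α₀ = 1/(1 + K1/[H⁺] + K1K2/[H⁺]²) = 1/(1 + 10^+1.79 + 10^+0.53) = 0.01514
DIC = [CO2*]/α₀ = 2.965×10^-5 / 0.01514 = 1.96 mmol/kg

DIC = 1.96 mmol/kg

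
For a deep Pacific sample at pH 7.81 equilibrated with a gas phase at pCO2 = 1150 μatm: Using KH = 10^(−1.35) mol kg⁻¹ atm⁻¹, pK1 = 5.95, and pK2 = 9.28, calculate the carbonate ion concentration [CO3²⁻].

[CO3²⁻] = 0.126 mmol/kg

[CO2*] = KH · pCO2 = 10^(−1.35) × 1150×10^-6 = 5.137×10^-5 mol/kg
α₀ = 1/(1 + K1/[H⁺] + K1K2/[H⁺]²) = 1/(1 + 10^+1.86 + 10^+0.39) = 0.01318
DIC = [CO2*]/α₀ = 5.137×10^-5 / 0.01318 = 3.899 mmol/kg
[CO3²⁻] = α₂·DIC; α₂ = 0.03234, so [CO3²⁻] = 0.03234 × 3.899 = 0.126 mmol/kg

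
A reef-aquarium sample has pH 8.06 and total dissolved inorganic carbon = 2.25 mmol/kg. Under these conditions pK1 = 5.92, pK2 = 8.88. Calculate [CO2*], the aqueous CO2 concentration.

α₀ = 1 / (1 + K1/[H⁺] + K1K2/[H⁺]²) = 1 / (1 + 10^+2.14 + 10^+1.32)
   = 1 / (1 + 138.04 + 20.893) = 1/159.93 = 0.006253
[CO2*] = α₀ × DIC = 0.006253 × 2.25 = 0.0141 mmol/kg = 14.1 μmol/kg

[CO2*] = 14.1 μmol/kg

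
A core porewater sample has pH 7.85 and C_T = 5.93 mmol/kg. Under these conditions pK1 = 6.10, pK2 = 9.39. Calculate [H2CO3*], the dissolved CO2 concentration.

[CO2*] = 0.101 mmol/kg

α₀ = 1 / (1 + K1/[H⁺] + K1K2/[H⁺]²) = 1 / (1 + 10^+1.75 + 10^+0.21)
   = 1 / (1 + 56.234 + 1.6218) = 1/58.856 = 0.01699
[CO2*] = α₀ × DIC = 0.01699 × 5.93 = 0.101 mmol/kg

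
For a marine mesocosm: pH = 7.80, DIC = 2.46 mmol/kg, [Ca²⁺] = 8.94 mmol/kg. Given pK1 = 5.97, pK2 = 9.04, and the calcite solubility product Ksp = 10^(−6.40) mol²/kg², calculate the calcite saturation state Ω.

Ω = 2.96

α₂ = 1 / (1 + [H⁺]/K2 + [H⁺]²/(K1K2)) = 1 / (1 + 10^+1.24 + 10^-0.59)
   = 1 / (1 + 17.378 + 0.25704) = 1/18.635 = 0.05366
[CO3²⁻] = α₂ × DIC = 0.05366 × 2.46 = 0.1320 mmol/kg
Ksp = 10^(−6.40) = 3.981×10^-7
Ω = [Ca²⁺][CO3²⁻]/Ksp = (8.94×10^-3)(1.320×10^-4) / 3.981×10^-7 = 2.96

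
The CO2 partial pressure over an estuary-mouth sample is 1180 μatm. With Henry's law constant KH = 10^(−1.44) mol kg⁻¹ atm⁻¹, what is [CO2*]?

KH = 10^(−1.44) = 3.631×10^-2 mol kg⁻¹ atm⁻¹
[CO2*] = KH · pCO2 = 3.631×10^-2 × 1180×10^-6 atm = 4.28×10^-5 mol/kg

[CO2*] = 42.8 μmol/kg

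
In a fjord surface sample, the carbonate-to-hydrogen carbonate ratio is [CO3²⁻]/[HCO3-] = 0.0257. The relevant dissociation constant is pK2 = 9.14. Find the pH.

pH = 7.55

From K2 = [H⁺][CO3²⁻]/[HCO3-]:  pH = pK2 + log₁₀([CO3²⁻]/[HCO3-])
log₁₀(0.0257) = -1.590
pH = 9.14 + (-1.590) = 7.55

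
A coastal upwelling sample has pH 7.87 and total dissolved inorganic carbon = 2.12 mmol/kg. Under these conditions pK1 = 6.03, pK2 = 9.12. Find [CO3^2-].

α₂ = 1 / (1 + [H⁺]/K2 + [H⁺]²/(K1K2)) = 1 / (1 + 10^+1.25 + 10^-0.59)
   = 1 / (1 + 17.783 + 0.25704) = 1/19.040 = 0.05252
[CO3²⁻] = α₂ × DIC = 0.05252 × 2.12 = 0.111 mmol/kg

[CO3²⁻] = 0.111 mmol/kg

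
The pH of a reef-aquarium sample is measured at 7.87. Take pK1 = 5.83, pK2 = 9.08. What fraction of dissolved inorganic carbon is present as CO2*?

α₀ = 0.00852

α₀ = 1 / (1 + K1/[H⁺] + K1K2/[H⁺]²) = 1 / (1 + 10^+2.04 + 10^+0.83)
   = 1 / (1 + 109.65 + 6.7608) = 1/117.41 = 0.008517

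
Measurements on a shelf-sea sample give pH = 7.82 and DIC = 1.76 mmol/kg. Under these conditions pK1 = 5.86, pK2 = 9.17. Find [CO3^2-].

[CO3²⁻] = 0.0745 mmol/kg

α₂ = 1 / (1 + [H⁺]/K2 + [H⁺]²/(K1K2)) = 1 / (1 + 10^+1.35 + 10^-0.61)
   = 1 / (1 + 22.387 + 0.24547) = 1/23.633 = 0.04231
[CO3²⁻] = α₂ × DIC = 0.04231 × 1.76 = 0.0745 mmol/kg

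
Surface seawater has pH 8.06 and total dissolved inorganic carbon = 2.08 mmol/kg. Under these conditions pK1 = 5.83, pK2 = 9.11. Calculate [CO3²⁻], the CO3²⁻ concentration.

α₂ = 1 / (1 + [H⁺]/K2 + [H⁺]²/(K1K2)) = 1 / (1 + 10^+1.05 + 10^-1.18)
   = 1 / (1 + 11.220 + 0.066069) = 1/12.286 = 0.08139
[CO3²⁻] = α₂ × DIC = 0.08139 × 2.08 = 0.169 mmol/kg

[CO3²⁻] = 0.169 mmol/kg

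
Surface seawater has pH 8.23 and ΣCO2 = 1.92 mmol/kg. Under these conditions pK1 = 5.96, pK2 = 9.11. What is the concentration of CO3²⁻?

α₂ = 1 / (1 + [H⁺]/K2 + [H⁺]²/(K1K2)) = 1 / (1 + 10^+0.88 + 10^-1.39)
   = 1 / (1 + 7.5858 + 0.040738) = 1/8.6265 = 0.1159
[CO3²⁻] = α₂ × DIC = 0.1159 × 1.92 = 0.223 mmol/kg

[CO3²⁻] = 0.223 mmol/kg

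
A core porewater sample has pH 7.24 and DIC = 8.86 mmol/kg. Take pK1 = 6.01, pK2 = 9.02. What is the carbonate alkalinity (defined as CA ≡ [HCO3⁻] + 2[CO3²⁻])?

CA = [HCO3⁻] + 2[CO3²⁻] = (α₁ + 2α₂)·DIC
At pH 7.24: [H⁺]/K1 = 10^-1.23 = 0.058884, K2/[H⁺] = 10^-1.78 = 0.016596
α₁ = 1/(1 + 0.058884 + 0.016596) = 1/1.0755 = 0.9298; α₂ = α₁·K2/[H⁺] = 0.01543
α₁ + 2α₂ = 0.9607
CA = 0.9607 × 8.86 = 8.51 mmol/kg

CA = 8.51 mmol/kg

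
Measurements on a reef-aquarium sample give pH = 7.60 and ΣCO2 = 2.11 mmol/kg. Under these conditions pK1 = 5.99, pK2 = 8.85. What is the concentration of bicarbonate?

α₁ = 1 / (1 + [H⁺]/K1 + K2/[H⁺]) = 1 / (1 + 10^-1.61 + 10^-1.25)
   = 1 / (1 + 0.024547 + 0.056234) = 1/1.0808 = 0.9253
[HCO3⁻] = α₁ × DIC = 0.9253 × 2.11 = 1.95 mmol/kg

[HCO3⁻] = 1.95 mmol/kg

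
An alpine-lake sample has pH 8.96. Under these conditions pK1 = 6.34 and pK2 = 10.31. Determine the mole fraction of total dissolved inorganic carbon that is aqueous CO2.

α₀ = 0.00229

α₀ = 1 / (1 + K1/[H⁺] + K1K2/[H⁺]²) = 1 / (1 + 10^+2.62 + 10^+1.27)
   = 1 / (1 + 416.87 + 18.621) = 1/436.49 = 0.002291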